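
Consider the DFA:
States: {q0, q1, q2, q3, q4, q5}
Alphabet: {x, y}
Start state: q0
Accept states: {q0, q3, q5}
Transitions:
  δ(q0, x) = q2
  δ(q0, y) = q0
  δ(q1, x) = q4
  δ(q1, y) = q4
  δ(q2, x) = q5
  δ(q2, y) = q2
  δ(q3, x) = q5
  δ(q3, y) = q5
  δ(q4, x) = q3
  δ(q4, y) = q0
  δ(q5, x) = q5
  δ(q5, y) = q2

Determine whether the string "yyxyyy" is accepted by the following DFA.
Processing string "yyxyyy":
  q0 --y--> q0
  q0 --y--> q0
  q0 --x--> q2
  q2 --y--> q2
  q2 --y--> q2
  q2 --y--> q2
Final state: q2
Accept states: {q0, q3, q5}
No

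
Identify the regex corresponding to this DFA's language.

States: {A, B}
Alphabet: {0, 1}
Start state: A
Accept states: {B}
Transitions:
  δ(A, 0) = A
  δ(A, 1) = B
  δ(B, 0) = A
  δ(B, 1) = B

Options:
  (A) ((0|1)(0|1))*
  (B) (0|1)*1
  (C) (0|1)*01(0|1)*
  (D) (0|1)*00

Check each option against the DFA on short strings; one disagreement eliminates an option:
  (A) ((0|1)(0|1))*: on ε the DFA stays in A and rejects (A ∉ Accept), but the regex matches it → eliminate
  (B) (0|1)*1: agrees with the DFA on every string of length ≤ 6
  (C) (0|1)*01(0|1)*: on '1' the DFA goes A → B and accepts (B ∈ Accept), but the regex does not match it → eliminate
  (D) (0|1)*00: on '1' the DFA goes A → B and accepts (B ∈ Accept), but the regex does not match it → eliminate
Only (B) is consistent with the DFA.
(B) (0|1)*1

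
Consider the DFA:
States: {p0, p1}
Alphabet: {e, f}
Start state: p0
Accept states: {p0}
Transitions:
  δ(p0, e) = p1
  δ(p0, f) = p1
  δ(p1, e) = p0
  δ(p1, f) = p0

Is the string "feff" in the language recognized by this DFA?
Processing string "feff":
  p0 --f--> p1
  p1 --e--> p0
  p0 --f--> p1
  p1 --f--> p0
Final state: p0
Accept states: {p0}
Yes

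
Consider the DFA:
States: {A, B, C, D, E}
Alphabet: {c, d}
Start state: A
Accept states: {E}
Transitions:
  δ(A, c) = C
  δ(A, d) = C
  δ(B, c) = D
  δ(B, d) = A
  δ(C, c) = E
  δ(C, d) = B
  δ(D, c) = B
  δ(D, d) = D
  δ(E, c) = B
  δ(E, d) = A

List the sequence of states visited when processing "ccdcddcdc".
read 'c': A → C
  read 'c': C → E
  read 'd': E → A
  read 'c': A → C
  read 'd': C → B
  read 'd': B → A
  read 'c': A → C
  read 'd': C → B
  read 'c': B → D
A -> C -> E -> A -> C -> B -> A -> C -> B -> D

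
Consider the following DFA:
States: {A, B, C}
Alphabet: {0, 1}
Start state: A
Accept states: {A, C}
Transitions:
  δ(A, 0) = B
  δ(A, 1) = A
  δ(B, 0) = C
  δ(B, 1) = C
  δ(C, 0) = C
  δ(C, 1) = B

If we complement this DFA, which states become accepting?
Complement accept states = All states \ Original accept states
= {A, B, C} \ {A, C}
{B}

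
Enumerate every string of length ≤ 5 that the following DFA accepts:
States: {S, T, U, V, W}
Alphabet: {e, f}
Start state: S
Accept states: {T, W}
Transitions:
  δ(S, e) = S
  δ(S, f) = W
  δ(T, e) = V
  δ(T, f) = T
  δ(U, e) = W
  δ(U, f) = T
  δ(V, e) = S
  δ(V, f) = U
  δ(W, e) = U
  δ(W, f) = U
f, ef, eef, fee, fef, ffe, fff, eeef, efee, efef, effe, efff, feff, ffff, eeeef, eefee, eefef, eeffe, eefff, efeff, effff, feeee, feeef, feefe, feeff, fefff, ffeee, ffeef, ffefe, ffeff, fffff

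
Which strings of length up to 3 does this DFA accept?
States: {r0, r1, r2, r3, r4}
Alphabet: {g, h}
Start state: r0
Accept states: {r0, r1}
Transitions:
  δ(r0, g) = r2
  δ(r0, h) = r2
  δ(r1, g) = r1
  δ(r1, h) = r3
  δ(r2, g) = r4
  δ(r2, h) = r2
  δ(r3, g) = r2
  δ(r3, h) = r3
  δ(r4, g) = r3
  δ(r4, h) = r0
ε, ggh, hgh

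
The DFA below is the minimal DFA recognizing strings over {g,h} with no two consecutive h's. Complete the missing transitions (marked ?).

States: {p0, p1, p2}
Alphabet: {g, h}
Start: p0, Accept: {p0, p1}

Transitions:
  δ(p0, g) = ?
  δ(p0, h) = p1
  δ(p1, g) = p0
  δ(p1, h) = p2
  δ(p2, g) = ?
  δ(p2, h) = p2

From the language and accept set, identify what each state tracks — p0: last symbol not h (ok); p1: last symbol h (ok); p2: saw hh (dead).
Each missing δ(q, a) is the state matching the new tracked value after reading a.
δ(p0, g) = p0; δ(p2, g) = p2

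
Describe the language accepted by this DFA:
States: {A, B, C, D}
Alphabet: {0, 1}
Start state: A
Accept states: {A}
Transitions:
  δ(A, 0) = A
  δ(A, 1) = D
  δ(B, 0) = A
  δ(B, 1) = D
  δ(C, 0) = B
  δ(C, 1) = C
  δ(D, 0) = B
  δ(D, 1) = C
Testing a few strings:
  '1' → reject
  '010' → reject
  '1001' → reject
  '00' → accept
State roles: A=value ≡ 0 (mod 4); B=value ≡ 2 (mod 4); C=value ≡ 3 (mod 4); D=value ≡ 1 (mod 4)
All binary strings representing a multiple of 4 (read in base 2; leading zeros allowed and ε counts as 0)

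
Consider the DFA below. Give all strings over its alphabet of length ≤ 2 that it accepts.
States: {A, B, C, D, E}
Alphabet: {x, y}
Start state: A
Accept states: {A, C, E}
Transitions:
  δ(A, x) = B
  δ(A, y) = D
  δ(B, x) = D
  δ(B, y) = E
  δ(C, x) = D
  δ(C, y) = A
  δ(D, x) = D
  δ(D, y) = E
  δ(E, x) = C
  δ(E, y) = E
ε, xy, yy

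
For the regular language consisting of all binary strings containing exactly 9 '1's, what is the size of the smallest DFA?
By Myhill–Nerode, count the distinguishable equivalence classes: 11 classes — having seen 0, 1, …, 9, or >9 copies of '1'; the count-9 class is the only accepting one and >9 is dead.
11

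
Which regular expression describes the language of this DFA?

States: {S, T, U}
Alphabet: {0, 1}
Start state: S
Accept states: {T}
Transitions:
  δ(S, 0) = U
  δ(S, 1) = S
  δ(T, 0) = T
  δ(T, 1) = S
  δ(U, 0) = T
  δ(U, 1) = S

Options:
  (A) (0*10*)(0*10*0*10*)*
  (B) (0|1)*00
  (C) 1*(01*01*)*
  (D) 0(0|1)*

Check each option against the DFA on short strings; one disagreement eliminates an option:
  (A) (0*10*)(0*10*0*10*)*: on '1' the DFA goes S → S and rejects (S ∉ Accept), but the regex matches it → eliminate
  (B) (0|1)*00: agrees with the DFA on every string of length ≤ 6
  (C) 1*(01*01*)*: on ε the DFA stays in S and rejects (S ∉ Accept), but the regex matches it → eliminate
  (D) 0(0|1)*: on '0' the DFA goes S → U and rejects (U ∉ Accept), but the regex matches it → eliminate
Only (B) is consistent with the DFA.
(B) (0|1)*00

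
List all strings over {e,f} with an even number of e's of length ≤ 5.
ε, f, ee, ff, eef, efe, fee, fff, eeee, eeff, efef, effe, feef, fefe, ffee, ffff, eeeef, eeefe, eefee, eefff, efeee, efeff, effef, efffe, feeee, feeff, fefef, feffe, ffeef, ffefe, fffee, fffff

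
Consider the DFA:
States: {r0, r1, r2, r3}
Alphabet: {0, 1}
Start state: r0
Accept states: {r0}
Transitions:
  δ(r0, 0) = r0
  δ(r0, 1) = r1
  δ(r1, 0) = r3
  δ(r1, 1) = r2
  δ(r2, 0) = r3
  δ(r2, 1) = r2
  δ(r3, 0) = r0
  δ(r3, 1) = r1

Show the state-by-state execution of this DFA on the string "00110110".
read '0': r0 → r0
  read '0': r0 → r0
  read '1': r0 → r1
  read '1': r1 → r2
  read '0': r2 → r3
  read '1': r3 → r1
  read '1': r1 → r2
  read '0': r2 → r3
r0 -> r0 -> r0 -> r1 -> r2 -> r3 -> r1 -> r2 -> r3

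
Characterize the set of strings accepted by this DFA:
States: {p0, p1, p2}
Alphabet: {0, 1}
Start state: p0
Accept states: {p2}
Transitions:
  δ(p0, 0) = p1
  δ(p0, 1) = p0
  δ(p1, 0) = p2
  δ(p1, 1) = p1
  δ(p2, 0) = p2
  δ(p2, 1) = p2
Testing a few strings:
  '00' → accept
  '0001' → accept
  '001' → accept
  '0' → reject
State roles: p0=zero 0's seen; p1=one 0 seen; p2=≥ two 0's seen
All binary strings containing at least two 0's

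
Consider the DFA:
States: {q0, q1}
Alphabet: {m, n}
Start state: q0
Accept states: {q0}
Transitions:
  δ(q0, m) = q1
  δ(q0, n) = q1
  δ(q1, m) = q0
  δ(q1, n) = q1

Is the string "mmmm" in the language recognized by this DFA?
Processing string "mmmm":
  q0 --m--> q1
  q1 --m--> q0
  q0 --m--> q1
  q1 --m--> q0
Final state: q0
Accept states: {q0}
Yes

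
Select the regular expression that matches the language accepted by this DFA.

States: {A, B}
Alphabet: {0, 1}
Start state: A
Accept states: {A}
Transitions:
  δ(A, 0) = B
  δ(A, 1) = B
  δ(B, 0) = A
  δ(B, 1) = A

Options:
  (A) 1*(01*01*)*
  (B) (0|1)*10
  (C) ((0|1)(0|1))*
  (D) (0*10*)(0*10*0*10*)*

Check each option against the DFA on short strings; one disagreement eliminates an option:
  (A) 1*(01*01*)*: on '1' the DFA goes A → B and rejects (B ∉ Accept), but the regex matches it → eliminate
  (B) (0|1)*10: on ε the DFA stays in A and accepts (A ∈ Accept), but the regex does not match it → eliminate
  (C) ((0|1)(0|1))*: agrees with the DFA on every string of length ≤ 6
  (D) (0*10*)(0*10*0*10*)*: on ε the DFA stays in A and accepts (A ∈ Accept), but the regex does not match it → eliminate
Only (C) is consistent with the DFA.
(C) ((0|1)(0|1))*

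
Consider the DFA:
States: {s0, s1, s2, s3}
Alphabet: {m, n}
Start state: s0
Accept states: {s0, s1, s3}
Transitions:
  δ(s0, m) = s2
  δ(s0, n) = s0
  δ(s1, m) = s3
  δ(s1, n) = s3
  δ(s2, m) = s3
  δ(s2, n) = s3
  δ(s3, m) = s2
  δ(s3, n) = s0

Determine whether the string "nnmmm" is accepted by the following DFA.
Processing string "nnmmm":
  s0 --n--> s0
  s0 --n--> s0
  s0 --m--> s2
  s2 --m--> s3
  s3 --m--> s2
Final state: s2
Accept states: {s0, s1, s3}
No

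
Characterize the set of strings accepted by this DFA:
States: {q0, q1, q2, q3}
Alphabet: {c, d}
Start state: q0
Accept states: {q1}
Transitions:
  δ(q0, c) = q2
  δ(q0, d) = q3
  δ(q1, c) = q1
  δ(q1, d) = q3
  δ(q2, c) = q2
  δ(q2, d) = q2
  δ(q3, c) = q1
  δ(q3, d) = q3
Testing a few strings:
  'dddd' → reject
  'ddc' → accept
  'cc' → reject
  'ccd' → reject
State roles: q0=no input read; q1=started with d, last symbol c; q2=started with c (dead); q3=started with d, last symbol d
All strings over {c,d} that start with d and end with c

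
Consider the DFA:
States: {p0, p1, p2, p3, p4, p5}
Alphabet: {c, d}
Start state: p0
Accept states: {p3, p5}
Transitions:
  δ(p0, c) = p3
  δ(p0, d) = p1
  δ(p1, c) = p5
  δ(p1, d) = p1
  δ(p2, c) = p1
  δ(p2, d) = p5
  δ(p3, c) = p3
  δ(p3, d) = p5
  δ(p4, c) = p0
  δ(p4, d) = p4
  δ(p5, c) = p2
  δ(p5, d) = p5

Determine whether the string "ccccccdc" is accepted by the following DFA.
Processing string "ccccccdc":
  p0 --c--> p3
  p3 --c--> p3
  p3 --c--> p3
  p3 --c--> p3
  p3 --c--> p3
  p3 --c--> p3
  p3 --d--> p5
  p5 --c--> p2
Final state: p2
Accept states: {p3, p5}
No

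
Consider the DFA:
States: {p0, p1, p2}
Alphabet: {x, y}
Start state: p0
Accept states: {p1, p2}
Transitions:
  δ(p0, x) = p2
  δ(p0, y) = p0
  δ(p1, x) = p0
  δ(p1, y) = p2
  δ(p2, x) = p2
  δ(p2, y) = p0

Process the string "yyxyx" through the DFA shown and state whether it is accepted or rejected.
Processing string "yyxyx":
  p0 --y--> p0
  p0 --y--> p0
  p0 --x--> p2
  p2 --y--> p0
  p0 --x--> p2
Final state: p2
Accept states: {p1, p2}
Yes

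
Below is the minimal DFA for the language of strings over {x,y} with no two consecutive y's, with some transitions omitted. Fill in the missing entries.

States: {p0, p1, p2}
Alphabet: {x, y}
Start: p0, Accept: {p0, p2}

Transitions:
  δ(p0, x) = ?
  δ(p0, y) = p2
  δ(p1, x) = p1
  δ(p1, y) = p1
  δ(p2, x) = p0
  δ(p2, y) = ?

From the language and accept set, identify what each state tracks — p0: last symbol not y (ok); p1: saw yy (dead); p2: last symbol y (ok).
Each missing δ(q, a) is the state matching the new tracked value after reading a.
δ(p0, x) = p0; δ(p2, y) = p1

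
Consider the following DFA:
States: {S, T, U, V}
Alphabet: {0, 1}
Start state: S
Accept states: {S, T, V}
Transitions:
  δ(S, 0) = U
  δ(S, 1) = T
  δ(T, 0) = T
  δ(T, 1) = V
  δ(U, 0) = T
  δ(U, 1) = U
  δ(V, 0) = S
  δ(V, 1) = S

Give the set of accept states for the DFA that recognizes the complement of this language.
Complement accept states = All states \ Original accept states
= {S, T, U, V} \ {S, T, V}
{U}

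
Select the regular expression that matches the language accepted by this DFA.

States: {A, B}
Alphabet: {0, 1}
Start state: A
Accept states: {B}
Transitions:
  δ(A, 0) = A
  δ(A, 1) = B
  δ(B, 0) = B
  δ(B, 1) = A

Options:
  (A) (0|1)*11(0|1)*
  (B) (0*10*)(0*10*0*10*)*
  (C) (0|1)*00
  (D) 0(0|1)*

Check each option against the DFA on short strings; one disagreement eliminates an option:
  (A) (0|1)*11(0|1)*: on '1' the DFA goes A → B and accepts (B ∈ Accept), but the regex does not match it → eliminate
  (B) (0*10*)(0*10*0*10*)*: agrees with the DFA on every string of length ≤ 6
  (C) (0|1)*00: on '1' the DFA goes A → B and accepts (B ∈ Accept), but the regex does not match it → eliminate
  (D) 0(0|1)*: on '0' the DFA goes A → A and rejects (A ∉ Accept), but the regex matches it → eliminate
Only (B) is consistent with the DFA.
(B) (0*10*)(0*10*0*10*)*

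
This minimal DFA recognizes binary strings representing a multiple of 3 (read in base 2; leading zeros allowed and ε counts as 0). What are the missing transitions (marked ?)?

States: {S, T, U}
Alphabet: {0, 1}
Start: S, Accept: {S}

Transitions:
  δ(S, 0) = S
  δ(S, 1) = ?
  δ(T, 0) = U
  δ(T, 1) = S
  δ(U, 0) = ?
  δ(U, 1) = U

From the language and accept set, identify what each state tracks — S: value ≡ 0 (mod 3); T: value ≡ 1 (mod 3); U: value ≡ 2 (mod 3).
Each missing δ(q, a) is the state matching the new tracked value after reading a.
δ(S, 1) = T; δ(U, 0) = T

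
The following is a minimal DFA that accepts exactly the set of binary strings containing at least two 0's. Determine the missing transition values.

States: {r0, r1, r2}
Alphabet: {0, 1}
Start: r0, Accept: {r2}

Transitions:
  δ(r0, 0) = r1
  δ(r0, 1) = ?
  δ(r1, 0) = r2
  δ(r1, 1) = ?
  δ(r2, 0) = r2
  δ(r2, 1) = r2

From the language and accept set, identify what each state tracks — r0: zero 0's seen; r1: one 0 seen; r2: ≥ two 0's seen.
Each missing δ(q, a) is the state matching the new tracked value after reading a.
δ(r0, 1) = r0; δ(r1, 1) = r1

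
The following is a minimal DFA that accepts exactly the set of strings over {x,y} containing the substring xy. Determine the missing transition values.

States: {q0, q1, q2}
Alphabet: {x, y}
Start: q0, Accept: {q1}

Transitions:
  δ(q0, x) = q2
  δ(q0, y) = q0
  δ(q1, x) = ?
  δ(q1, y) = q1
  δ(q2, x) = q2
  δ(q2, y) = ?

From the language and accept set, identify what each state tracks — q0: no x seen yet; q1: substring xy seen; q2: seen a x, waiting for y.
Each missing δ(q, a) is the state matching the new tracked value after reading a.
δ(q1, x) = q1; δ(q2, y) = q1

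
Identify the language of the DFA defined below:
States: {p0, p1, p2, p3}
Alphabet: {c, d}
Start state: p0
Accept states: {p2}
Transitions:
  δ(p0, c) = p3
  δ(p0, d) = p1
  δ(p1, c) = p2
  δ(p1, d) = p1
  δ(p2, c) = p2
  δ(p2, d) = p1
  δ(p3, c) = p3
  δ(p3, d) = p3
Testing a few strings:
  'cdc' → reject
  'cccd' → reject
  'dddd' → reject
  'ddc' → accept
State roles: p0=no input read; p1=started with d, last symbol d; p2=started with d, last symbol c; p3=started with c (dead)
All strings over {c,d} that start with d and end with c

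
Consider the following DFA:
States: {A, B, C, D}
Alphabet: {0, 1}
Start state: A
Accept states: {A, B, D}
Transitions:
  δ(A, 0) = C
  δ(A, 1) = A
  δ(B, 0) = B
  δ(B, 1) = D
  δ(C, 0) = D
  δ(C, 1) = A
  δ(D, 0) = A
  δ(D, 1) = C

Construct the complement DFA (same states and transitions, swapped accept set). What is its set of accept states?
Complement accept states = All states \ Original accept states
= {A, B, C, D} \ {A, B, D}
{C}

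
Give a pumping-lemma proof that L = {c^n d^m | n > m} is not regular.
Assume L is regular with pumping length p. Idea: pumping down the c-block drops the c-count to at most the d-count.
Choose s = c^(p+1) d^p ∈ L (|s| = 2p+1 ≥ p). By the pumping lemma, s = xyz with |xy| ≤ p, |y| > 0, so y = c^k with k ≥ 1. Take i = 0: xz = c^(p+1−k) d^p. Since k ≥ 1, p+1−k ≤ p, so the number of c's is no longer strictly greater than the number of d's, hence xz ∉ L.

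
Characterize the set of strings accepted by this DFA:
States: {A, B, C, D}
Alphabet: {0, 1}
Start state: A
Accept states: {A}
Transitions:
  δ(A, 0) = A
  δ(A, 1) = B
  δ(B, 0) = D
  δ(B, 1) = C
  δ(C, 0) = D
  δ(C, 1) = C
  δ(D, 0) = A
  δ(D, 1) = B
Testing a few strings:
  '0001' → reject
  '1000' → accept
  '1101' → reject
  '11' → reject
State roles: A=value ≡ 0 (mod 4); B=value ≡ 1 (mod 4); C=value ≡ 3 (mod 4); D=value ≡ 2 (mod 4)
All binary strings representing a multiple of 4 (read in base 2; leading zeros allowed and ε counts as 0)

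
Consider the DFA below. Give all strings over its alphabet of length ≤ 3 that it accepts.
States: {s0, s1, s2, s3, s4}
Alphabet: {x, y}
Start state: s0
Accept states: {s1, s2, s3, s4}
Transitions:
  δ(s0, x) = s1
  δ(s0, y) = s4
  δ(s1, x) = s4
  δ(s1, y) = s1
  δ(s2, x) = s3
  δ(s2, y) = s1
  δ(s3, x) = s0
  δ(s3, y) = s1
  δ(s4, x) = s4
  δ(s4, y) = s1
x, y, xx, xy, yx, yy, xxx, xxy, xyx, xyy, yxx, yxy, yyx, yyy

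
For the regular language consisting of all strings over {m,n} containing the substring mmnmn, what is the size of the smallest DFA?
By Myhill–Nerode, count the distinguishable equivalence classes: 6 classes — one per longest suffix of the input that is a prefix of 'mmnmn' (lengths 0 through 4), plus an absorbing 'already seen mmnmn' class.
6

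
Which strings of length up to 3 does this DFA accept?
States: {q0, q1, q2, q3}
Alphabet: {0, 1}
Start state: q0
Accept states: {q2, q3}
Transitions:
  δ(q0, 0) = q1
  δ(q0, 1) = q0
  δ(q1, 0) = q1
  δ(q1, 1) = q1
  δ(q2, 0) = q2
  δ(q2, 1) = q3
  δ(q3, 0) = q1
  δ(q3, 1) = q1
None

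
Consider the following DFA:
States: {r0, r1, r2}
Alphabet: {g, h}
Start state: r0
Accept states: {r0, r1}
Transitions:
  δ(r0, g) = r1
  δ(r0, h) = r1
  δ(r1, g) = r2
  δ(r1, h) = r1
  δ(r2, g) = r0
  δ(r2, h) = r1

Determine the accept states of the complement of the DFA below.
Complement accept states = All states \ Original accept states
= {r0, r1, r2} \ {r0, r1}
{r2}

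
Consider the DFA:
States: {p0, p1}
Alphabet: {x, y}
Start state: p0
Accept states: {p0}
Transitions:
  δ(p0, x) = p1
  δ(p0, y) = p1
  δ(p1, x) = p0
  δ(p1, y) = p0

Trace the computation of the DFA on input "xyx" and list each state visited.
read 'x': p0 → p1
  read 'y': p1 → p0
  read 'x': p0 → p1
p0 -> p1 -> p0 -> p1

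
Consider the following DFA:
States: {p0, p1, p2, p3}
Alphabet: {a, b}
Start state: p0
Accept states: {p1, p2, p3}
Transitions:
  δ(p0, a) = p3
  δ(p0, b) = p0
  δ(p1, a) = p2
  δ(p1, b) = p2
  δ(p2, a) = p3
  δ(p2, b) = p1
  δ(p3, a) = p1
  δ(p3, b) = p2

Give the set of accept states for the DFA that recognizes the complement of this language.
Complement accept states = All states \ Original accept states
= {p0, p1, p2, p3} \ {p1, p2, p3}
{p0}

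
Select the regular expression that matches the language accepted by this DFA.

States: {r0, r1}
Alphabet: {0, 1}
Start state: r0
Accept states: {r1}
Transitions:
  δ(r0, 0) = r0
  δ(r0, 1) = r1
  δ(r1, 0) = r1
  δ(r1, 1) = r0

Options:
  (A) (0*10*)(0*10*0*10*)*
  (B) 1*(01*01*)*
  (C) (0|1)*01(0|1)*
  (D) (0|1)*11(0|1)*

Check each option against the DFA on short strings; one disagreement eliminates an option:
  (A) (0*10*)(0*10*0*10*)*: agrees with the DFA on every string of length ≤ 6
  (B) 1*(01*01*)*: on ε the DFA stays in r0 and rejects (r0 ∉ Accept), but the regex matches it → eliminate
  (C) (0|1)*01(0|1)*: on '1' the DFA goes r0 → r1 and accepts (r1 ∈ Accept), but the regex does not match it → eliminate
  (D) (0|1)*11(0|1)*: on '1' the DFA goes r0 → r1 and accepts (r1 ∈ Accept), but the regex does not match it → eliminate
Only (A) is consistent with the DFA.
(A) (0*10*)(0*10*0*10*)*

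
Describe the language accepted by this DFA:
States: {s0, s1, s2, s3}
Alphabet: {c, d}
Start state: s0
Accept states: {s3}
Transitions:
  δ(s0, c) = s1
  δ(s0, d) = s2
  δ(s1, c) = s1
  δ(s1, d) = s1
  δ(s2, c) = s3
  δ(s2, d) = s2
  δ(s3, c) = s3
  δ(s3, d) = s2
Testing a few strings:
  'ccc' → reject
  'dcd' → reject
  'cd' → reject
  'cccc' → reject
State roles: s0=no input read; s1=started with c (dead); s2=started with d, last symbol d; s3=started with d, last symbol c
All strings over {c,d} that start with d and end with c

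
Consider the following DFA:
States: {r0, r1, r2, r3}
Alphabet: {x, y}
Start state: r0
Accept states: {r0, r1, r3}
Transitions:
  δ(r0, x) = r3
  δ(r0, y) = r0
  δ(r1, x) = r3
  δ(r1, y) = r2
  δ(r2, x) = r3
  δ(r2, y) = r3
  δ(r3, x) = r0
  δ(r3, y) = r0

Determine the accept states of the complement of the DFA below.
Complement accept states = All states \ Original accept states
= {r0, r1, r2, r3} \ {r0, r1, r3}
{r2}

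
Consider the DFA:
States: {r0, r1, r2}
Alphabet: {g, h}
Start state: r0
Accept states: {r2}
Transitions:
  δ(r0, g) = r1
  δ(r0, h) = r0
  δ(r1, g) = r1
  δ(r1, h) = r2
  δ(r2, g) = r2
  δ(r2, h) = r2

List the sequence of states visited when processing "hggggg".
read 'h': r0 → r0
  read 'g': r0 → r1
  read 'g': r1 → r1
  read 'g': r1 → r1
  read 'g': r1 → r1
  read 'g': r1 → r1
r0 -> r0 -> r1 -> r1 -> r1 -> r1 -> r1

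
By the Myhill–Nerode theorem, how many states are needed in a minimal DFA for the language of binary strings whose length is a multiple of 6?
By Myhill–Nerode, count the distinguishable equivalence classes: 6 classes — one per residue of the length mod 6; class i is distinguished from class j by any string of length (6 − i) mod 6.
6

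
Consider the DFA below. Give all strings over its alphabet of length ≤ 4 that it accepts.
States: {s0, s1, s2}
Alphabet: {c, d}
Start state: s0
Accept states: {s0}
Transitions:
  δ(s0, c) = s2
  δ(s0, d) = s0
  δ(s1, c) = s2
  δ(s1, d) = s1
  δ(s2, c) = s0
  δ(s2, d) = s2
ε, d, cc, dd, ccd, cdc, dcc, ddd, cccc, ccdd, cdcd, cddc, dccd, dcdc, ddcc, dddd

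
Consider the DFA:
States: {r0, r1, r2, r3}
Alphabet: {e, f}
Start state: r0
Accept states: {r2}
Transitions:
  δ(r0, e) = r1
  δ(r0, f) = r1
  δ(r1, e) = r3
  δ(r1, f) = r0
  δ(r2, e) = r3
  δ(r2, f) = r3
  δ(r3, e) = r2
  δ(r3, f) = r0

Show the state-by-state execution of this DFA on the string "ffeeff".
read 'f': r0 → r1
  read 'f': r1 → r0
  read 'e': r0 → r1
  read 'e': r1 → r3
  read 'f': r3 → r0
  read 'f': r0 → r1
r0 -> r1 -> r0 -> r1 -> r3 -> r0 -> r1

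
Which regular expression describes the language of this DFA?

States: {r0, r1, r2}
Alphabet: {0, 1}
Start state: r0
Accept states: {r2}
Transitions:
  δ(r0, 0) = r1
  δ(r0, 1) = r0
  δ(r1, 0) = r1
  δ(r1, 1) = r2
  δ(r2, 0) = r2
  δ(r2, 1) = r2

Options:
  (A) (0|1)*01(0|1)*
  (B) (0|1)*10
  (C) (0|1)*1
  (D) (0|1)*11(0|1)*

Check each option against the DFA on short strings; one disagreement eliminates an option:
  (A) (0|1)*01(0|1)*: agrees with the DFA on every string of length ≤ 6
  (B) (0|1)*10: on '01' the DFA goes r0 → r1 → r2 and accepts (r2 ∈ Accept), but the regex does not match it → eliminate
  (C) (0|1)*1: on '1' the DFA goes r0 → r0 and rejects (r0 ∉ Accept), but the regex matches it → eliminate
  (D) (0|1)*11(0|1)*: on '01' the DFA goes r0 → r1 → r2 and accepts (r2 ∈ Accept), but the regex does not match it → eliminate
Only (A) is consistent with the DFA.
(A) (0|1)*01(0|1)*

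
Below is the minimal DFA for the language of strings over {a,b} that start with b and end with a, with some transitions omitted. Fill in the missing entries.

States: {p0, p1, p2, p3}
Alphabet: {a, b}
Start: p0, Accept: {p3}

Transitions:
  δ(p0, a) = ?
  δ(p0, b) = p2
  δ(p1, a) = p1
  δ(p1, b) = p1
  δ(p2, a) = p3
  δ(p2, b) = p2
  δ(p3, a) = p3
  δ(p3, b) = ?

From the language and accept set, identify what each state tracks — p0: no input read; p1: started with a (dead); p2: started with b, last symbol b; p3: started with b, last symbol a.
Each missing δ(q, a) is the state matching the new tracked value after reading a.
δ(p0, a) = p1; δ(p3, b) = p2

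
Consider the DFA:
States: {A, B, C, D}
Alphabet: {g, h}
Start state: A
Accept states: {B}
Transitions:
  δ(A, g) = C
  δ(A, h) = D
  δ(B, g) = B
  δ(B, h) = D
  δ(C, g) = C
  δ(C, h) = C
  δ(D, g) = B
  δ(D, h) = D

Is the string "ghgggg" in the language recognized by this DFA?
Processing string "ghgggg":
  A --g--> C
  C --h--> C
  C --g--> C
  C --g--> C
  C --g--> C
  C --g--> C
Final state: C
Accept states: {B}
No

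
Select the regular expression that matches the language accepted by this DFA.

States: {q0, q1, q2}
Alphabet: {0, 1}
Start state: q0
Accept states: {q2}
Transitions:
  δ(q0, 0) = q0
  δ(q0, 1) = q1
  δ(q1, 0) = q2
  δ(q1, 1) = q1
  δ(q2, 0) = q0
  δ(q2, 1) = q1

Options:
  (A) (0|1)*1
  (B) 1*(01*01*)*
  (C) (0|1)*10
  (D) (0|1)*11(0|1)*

Check each option against the DFA on short strings; one disagreement eliminates an option:
  (A) (0|1)*1: on '1' the DFA goes q0 → q1 and rejects (q1 ∉ Accept), but the regex matches it → eliminate
  (B) 1*(01*01*)*: on ε the DFA stays in q0 and rejects (q0 ∉ Accept), but the regex matches it → eliminate
  (C) (0|1)*10: agrees with the DFA on every string of length ≤ 6
  (D) (0|1)*11(0|1)*: on '10' the DFA goes q0 → q1 → q2 and accepts (q2 ∈ Accept), but the regex does not match it → eliminate
Only (C) is consistent with the DFA.
(C) (0|1)*10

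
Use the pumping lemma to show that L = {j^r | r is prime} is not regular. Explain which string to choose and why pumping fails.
Assume L is regular with pumping length p. Idea: pumping by a suitable count produces a composite length.
Let q be a prime with q ≥ p and choose s = j^q ∈ L. By the pumping lemma, s = xyz with |xy| ≤ p, |y| = k ≥ 1. Take i = q+1: |xy^(q+1)z| = q + q·k = q(1+k). Since q ≥ 2 and 1+k ≥ 2, q(1+k) is composite, so xy^(q+1)z ∉ L.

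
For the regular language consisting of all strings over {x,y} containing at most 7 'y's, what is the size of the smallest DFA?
By Myhill–Nerode, count the distinguishable equivalence classes: 9 classes — having seen 0, 1, …, 7, or >7 copies of 'y'; counts 0 through 7 are accepting and >7 is dead.
9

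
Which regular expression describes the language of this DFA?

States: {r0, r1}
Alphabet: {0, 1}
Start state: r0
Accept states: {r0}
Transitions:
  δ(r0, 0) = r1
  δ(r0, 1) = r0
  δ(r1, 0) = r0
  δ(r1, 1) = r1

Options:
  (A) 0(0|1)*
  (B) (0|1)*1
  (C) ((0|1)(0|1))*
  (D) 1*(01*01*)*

Check each option against the DFA on short strings; one disagreement eliminates an option:
  (A) 0(0|1)*: on ε the DFA stays in r0 and accepts (r0 ∈ Accept), but the regex does not match it → eliminate
  (B) (0|1)*1: on ε the DFA stays in r0 and accepts (r0 ∈ Accept), but the regex does not match it → eliminate
  (C) ((0|1)(0|1))*: on '1' the DFA goes r0 → r0 and accepts (r0 ∈ Accept), but the regex does not match it → eliminate
  (D) 1*(01*01*)*: agrees with the DFA on every string of length ≤ 6
Only (D) is consistent with the DFA.
(D) 1*(01*01*)*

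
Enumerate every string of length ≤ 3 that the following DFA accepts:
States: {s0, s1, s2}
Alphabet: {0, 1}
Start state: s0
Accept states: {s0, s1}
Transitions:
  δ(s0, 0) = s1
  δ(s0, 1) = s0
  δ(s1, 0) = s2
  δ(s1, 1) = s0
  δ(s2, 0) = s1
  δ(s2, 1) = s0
ε, 0, 1, 01, 10, 11, 000, 001, 010, 011, 101, 110, 111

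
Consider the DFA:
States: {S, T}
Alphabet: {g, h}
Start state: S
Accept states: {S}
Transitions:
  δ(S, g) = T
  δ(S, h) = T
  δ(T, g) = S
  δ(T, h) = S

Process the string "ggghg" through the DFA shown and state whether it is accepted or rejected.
Processing string "ggghg":
  S --g--> T
  T --g--> S
  S --g--> T
  T --h--> S
  S --g--> T
Final state: T
Accept states: {S}
No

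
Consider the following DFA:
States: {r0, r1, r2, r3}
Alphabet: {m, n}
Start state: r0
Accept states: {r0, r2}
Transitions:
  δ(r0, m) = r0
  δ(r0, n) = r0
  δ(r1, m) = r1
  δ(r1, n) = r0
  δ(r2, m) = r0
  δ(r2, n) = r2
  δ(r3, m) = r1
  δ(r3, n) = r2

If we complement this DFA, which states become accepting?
Complement accept states = All states \ Original accept states
= {r0, r1, r2, r3} \ {r0, r2}
{r1, r3}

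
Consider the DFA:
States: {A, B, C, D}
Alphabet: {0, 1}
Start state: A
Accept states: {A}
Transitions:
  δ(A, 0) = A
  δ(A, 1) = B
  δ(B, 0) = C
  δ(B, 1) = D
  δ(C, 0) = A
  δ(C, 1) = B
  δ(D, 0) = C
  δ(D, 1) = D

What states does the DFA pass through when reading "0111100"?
read '0': A → A
  read '1': A → B
  read '1': B → D
  read '1': D → D
  read '1': D → D
  read '0': D → C
  read '0': C → A
A -> A -> B -> D -> D -> D -> C -> A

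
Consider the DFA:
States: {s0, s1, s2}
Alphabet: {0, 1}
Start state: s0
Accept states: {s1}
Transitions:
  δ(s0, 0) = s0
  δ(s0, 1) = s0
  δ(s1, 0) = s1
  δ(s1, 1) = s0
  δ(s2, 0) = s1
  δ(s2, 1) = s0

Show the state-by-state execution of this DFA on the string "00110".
read '0': s0 → s0
  read '0': s0 → s0
  read '1': s0 → s0
  read '1': s0 → s0
  read '0': s0 → s0
s0 -> s0 -> s0 -> s0 -> s0 -> s0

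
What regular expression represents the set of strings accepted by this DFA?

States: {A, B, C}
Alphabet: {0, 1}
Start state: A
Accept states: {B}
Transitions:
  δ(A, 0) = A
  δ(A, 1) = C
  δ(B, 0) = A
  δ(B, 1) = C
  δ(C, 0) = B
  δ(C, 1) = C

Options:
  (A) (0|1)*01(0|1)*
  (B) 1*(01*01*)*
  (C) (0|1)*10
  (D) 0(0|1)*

Check each option against the DFA on short strings; one disagreement eliminates an option:
  (A) (0|1)*01(0|1)*: on '01' the DFA goes A → A → C and rejects (C ∉ Accept), but the regex matches it → eliminate
  (B) 1*(01*01*)*: on ε the DFA stays in A and rejects (A ∉ Accept), but the regex matches it → eliminate
  (C) (0|1)*10: agrees with the DFA on every string of length ≤ 6
  (D) 0(0|1)*: on '0' the DFA goes A → A and rejects (A ∉ Accept), but the regex matches it → eliminate
Only (C) is consistent with the DFA.
(C) (0|1)*10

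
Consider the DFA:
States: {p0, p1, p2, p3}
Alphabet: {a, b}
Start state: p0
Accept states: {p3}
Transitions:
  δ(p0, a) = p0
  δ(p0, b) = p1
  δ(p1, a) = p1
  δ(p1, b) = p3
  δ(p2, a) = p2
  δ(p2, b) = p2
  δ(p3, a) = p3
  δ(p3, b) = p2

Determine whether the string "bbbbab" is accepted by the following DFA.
Processing string "bbbbab":
  p0 --b--> p1
  p1 --b--> p3
  p3 --b--> p2
  p2 --b--> p2
  p2 --a--> p2
  p2 --b--> p2
Final state: p2
Accept states: {p3}
No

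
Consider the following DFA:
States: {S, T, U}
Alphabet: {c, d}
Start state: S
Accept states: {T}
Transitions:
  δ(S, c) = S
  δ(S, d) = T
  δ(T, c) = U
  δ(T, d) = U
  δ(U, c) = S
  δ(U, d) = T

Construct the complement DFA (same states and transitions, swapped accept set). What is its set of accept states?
Complement accept states = All states \ Original accept states
= {S, T, U} \ {T}
{S, U}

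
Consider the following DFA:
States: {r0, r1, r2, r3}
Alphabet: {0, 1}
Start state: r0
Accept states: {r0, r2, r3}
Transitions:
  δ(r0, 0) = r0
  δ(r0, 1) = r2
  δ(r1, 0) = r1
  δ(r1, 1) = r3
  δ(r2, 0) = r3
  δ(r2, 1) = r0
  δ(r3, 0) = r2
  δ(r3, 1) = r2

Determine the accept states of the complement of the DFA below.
Complement accept states = All states \ Original accept states
= {r0, r1, r2, r3} \ {r0, r2, r3}
{r1}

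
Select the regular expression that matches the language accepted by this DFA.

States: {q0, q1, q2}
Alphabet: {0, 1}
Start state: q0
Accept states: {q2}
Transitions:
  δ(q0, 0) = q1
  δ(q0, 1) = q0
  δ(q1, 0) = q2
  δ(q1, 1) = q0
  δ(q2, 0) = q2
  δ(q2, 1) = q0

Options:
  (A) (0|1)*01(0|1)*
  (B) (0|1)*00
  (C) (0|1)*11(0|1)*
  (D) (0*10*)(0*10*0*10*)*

Check each option against the DFA on short strings; one disagreement eliminates an option:
  (A) (0|1)*01(0|1)*: on '00' the DFA goes q0 → q1 → q2 and accepts (q2 ∈ Accept), but the regex does not match it → eliminate
  (B) (0|1)*00: agrees with the DFA on every string of length ≤ 6
  (C) (0|1)*11(0|1)*: on '00' the DFA goes q0 → q1 → q2 and accepts (q2 ∈ Accept), but the regex does not match it → eliminate
  (D) (0*10*)(0*10*0*10*)*: on '1' the DFA goes q0 → q0 and rejects (q0 ∉ Accept), but the regex matches it → eliminate
Only (B) is consistent with the DFA.
(B) (0|1)*00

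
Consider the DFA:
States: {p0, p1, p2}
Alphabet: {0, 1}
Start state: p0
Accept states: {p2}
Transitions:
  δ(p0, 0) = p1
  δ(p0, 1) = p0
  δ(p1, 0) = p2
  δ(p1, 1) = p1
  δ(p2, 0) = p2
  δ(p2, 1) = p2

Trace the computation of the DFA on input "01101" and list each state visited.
read '0': p0 → p1
  read '1': p1 → p1
  read '1': p1 → p1
  read '0': p1 → p2
  read '1': p2 → p2
p0 -> p1 -> p1 -> p1 -> p2 -> p2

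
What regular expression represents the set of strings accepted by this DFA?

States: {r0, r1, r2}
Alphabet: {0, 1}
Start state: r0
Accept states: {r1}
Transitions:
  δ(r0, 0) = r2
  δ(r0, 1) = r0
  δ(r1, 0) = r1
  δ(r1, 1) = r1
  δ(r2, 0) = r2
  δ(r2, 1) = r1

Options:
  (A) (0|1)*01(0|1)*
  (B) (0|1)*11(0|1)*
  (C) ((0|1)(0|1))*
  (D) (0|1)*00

Check each option against the DFA on short strings; one disagreement eliminates an option:
  (A) (0|1)*01(0|1)*: agrees with the DFA on every string of length ≤ 6
  (B) (0|1)*11(0|1)*: on '01' the DFA goes r0 → r2 → r1 and accepts (r1 ∈ Accept), but the regex does not match it → eliminate
  (C) ((0|1)(0|1))*: on ε the DFA stays in r0 and rejects (r0 ∉ Accept), but the regex matches it → eliminate
  (D) (0|1)*00: on '00' the DFA goes r0 → r2 → r2 and rejects (r2 ∉ Accept), but the regex matches it → eliminate
Only (A) is consistent with the DFA.
(A) (0|1)*01(0|1)*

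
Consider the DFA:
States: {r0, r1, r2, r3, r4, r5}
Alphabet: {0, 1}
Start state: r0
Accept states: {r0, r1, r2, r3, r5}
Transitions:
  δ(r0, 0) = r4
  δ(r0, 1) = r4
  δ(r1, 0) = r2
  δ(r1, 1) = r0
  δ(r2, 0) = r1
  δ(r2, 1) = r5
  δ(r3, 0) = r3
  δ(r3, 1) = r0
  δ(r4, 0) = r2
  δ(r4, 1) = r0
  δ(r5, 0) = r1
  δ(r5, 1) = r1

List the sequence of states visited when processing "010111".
read '0': r0 → r4
  read '1': r4 → r0
  read '0': r0 → r4
  read '1': r4 → r0
  read '1': r0 → r4
  read '1': r4 → r0
r0 -> r4 -> r0 -> r4 -> r0 -> r4 -> r0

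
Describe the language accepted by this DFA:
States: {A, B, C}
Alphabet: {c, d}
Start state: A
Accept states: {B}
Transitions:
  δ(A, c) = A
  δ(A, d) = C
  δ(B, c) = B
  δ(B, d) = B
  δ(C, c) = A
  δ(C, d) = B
Testing a few strings:
  'd' → reject
  'dcdc' → reject
  'c' → reject
  'dc' → reject
State roles: A=no progress toward dd; B=substring dd seen; C=one trailing d
All strings over {c,d} containing the substring dd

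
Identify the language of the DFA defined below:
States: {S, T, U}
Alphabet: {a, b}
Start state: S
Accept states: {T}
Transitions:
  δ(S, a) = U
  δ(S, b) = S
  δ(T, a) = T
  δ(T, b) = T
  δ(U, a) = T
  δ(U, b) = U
Testing a few strings:
  'aaa' → accept
  'aba' → accept
  'ba' → reject
  'aabb' → accept
State roles: S=zero a's seen; T=≥ two a's seen; U=one a seen
All strings over {a,b} containing at least two a's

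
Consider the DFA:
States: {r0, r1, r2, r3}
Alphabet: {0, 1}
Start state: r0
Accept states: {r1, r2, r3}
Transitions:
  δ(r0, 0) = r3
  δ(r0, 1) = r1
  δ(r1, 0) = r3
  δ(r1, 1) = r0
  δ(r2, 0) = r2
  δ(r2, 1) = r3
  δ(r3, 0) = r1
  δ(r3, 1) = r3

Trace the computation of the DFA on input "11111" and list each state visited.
read '1': r0 → r1
  read '1': r1 → r0
  read '1': r0 → r1
  read '1': r1 → r0
  read '1': r0 → r1
r0 -> r1 -> r0 -> r1 -> r0 -> r1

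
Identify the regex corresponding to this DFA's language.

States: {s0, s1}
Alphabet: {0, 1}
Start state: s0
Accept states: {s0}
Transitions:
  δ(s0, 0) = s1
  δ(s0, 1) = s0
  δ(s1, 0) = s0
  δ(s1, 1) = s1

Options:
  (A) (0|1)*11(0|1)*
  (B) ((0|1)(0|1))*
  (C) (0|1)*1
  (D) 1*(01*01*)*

Check each option against the DFA on short strings; one disagreement eliminates an option:
  (A) (0|1)*11(0|1)*: on ε the DFA stays in s0 and accepts (s0 ∈ Accept), but the regex does not match it → eliminate
  (B) ((0|1)(0|1))*: on '1' the DFA goes s0 → s0 and accepts (s0 ∈ Accept), but the regex does not match it → eliminate
  (C) (0|1)*1: on ε the DFA stays in s0 and accepts (s0 ∈ Accept), but the regex does not match it → eliminate
  (D) 1*(01*01*)*: agrees with the DFA on every string of length ≤ 6
Only (D) is consistent with the DFA.
(D) 1*(01*01*)*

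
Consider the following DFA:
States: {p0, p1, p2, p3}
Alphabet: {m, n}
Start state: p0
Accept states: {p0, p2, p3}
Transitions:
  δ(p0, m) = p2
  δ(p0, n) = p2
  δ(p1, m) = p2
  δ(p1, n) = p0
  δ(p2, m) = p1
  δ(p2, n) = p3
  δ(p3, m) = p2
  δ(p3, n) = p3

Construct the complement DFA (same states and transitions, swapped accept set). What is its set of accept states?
Complement accept states = All states \ Original accept states
= {p0, p1, p2, p3} \ {p0, p2, p3}
{p1}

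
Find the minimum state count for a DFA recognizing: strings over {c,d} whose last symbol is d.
By Myhill–Nerode, count the distinguishable equivalence classes: 2^1 = 2 classes — the DFA must remember the last 1 symbol read; every pair of distinct length-1 suffixes is distinguishable by some continuation.
2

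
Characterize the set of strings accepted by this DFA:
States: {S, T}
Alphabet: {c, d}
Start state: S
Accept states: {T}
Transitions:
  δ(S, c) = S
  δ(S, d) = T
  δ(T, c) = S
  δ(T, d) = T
Testing a few strings:
  'cc' → reject
  'c' → reject
  'ccc' → reject
  'cd' → accept
State roles: S=last symbol not d; T=last symbol is d
All strings over {c,d} ending with d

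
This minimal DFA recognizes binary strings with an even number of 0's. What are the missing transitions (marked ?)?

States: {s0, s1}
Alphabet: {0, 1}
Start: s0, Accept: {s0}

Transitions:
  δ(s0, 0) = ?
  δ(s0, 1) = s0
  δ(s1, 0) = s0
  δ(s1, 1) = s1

From the language and accept set, identify what each state tracks — s0: even number of 0's so far; s1: odd number of 0's so far.
Each missing δ(q, a) is the state matching the new tracked value after reading a.
δ(s0, 0) = s1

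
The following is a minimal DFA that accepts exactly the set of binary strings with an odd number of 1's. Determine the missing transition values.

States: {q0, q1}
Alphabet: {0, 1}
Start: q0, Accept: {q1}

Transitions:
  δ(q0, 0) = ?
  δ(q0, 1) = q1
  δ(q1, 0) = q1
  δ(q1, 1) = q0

From the language and accept set, identify what each state tracks — q0: even number of 1's so far; q1: odd number of 1's so far.
Each missing δ(q, a) is the state matching the new tracked value after reading a.
δ(q0, 0) = q0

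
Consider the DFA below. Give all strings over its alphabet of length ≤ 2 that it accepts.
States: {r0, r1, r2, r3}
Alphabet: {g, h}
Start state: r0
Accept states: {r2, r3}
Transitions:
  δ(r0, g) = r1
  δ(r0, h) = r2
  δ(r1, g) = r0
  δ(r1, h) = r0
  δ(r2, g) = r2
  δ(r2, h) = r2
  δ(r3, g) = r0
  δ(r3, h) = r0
h, hg, hh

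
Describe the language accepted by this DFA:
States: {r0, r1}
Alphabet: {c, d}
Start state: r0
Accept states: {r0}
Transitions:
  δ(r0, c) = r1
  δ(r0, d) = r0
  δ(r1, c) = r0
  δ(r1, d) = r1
Testing a few strings:
  'c' → reject
  'ccc' → reject
  'dcd' → reject
  'ddd' → accept
State roles: r0=even number of c's so far; r1=odd number of c's so far
All strings over {c,d} with an even number of c's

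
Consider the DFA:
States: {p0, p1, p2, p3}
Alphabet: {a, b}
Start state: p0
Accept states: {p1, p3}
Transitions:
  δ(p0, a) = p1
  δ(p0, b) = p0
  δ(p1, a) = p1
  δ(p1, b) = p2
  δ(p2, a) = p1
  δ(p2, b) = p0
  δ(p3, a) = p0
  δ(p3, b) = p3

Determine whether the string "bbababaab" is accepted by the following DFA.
Processing string "bbababaab":
  p0 --b--> p0
  p0 --b--> p0
  p0 --a--> p1
  p1 --b--> p2
  p2 --a--> p1
  p1 --b--> p2
  p2 --a--> p1
  p1 --a--> p1
  p1 --b--> p2
Final state: p2
Accept states: {p1, p3}
No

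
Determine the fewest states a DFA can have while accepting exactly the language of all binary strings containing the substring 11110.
By Myhill–Nerode, count the distinguishable equivalence classes: 6 classes — one per longest suffix of the input that is a prefix of '11110' (lengths 0 through 4), plus an absorbing 'already seen 11110' class.
6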